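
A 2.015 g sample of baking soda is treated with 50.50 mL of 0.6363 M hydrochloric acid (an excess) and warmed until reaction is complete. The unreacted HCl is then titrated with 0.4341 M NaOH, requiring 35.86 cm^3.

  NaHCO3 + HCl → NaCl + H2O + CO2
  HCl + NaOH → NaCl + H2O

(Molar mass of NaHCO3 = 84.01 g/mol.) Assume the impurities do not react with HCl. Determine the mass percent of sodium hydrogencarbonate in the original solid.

n(HCl) added = 0.05050 × 0.6363 = 0.03213 mol
n(NaOH) used in back-titration = 0.03586 × 0.4341 = 0.01557 mol
n(HCl) left over = 0.01557 mol (1:1 ratio)
n(HCl) consumed by analyte = 0.03213 − 0.01557 = 0.01657 mol
n(NaHCO3) = 0.01657 mol (1:1 ratio)
mass of NaHCO3 = 0.01657 × 84.01 = 1.392 g
% NaHCO3 = 1.392 / 2.015 × 100 = 69.07 %

69.07 %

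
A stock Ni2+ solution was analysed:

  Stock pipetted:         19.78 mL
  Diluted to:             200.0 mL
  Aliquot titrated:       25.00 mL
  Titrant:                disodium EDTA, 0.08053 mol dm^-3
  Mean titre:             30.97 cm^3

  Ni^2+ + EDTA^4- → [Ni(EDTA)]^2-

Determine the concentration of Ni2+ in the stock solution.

n(EDTA) = 0.03097 × 0.08053 = 2.494 × 10^-3 mol
n(Ni2+) in the aliquot = 2.494 × 10^-3 mol (1:1 ratio)
[Ni2+]_dilute = 2.494 × 10^-3 / 0.02500 = 0.09976 mol/L
Dilution factor = 200.0 / 19.78 = 10.11
[Ni2+]_stock = 0.09976 × 10.11 = 1.009 mol/L

1.009 mol/L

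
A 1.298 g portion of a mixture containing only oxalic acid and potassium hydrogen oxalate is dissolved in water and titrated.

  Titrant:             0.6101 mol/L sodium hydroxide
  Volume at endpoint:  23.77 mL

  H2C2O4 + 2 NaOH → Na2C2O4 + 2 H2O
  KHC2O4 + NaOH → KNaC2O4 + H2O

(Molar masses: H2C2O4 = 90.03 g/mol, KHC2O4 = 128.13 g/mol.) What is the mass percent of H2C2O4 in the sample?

23.37 %

n(NaOH) = 0.02377 × 0.6101 = 0.01450 mol
Let x = n(H2C2O4), y = n(KHC2O4).
Titrant: 2x + 1y = 0.01450;  mass: 90.03x + 128.13y = 1.298
Solving, x = 3.370 × 10^-3 mol, y = 7.763 × 10^-3 mol
mass of H2C2O4 = 3.370 × 10^-3 × 90.03 = 0.3034 g
% H2C2O4 = 0.3034 / 1.298 × 100 = 23.37 %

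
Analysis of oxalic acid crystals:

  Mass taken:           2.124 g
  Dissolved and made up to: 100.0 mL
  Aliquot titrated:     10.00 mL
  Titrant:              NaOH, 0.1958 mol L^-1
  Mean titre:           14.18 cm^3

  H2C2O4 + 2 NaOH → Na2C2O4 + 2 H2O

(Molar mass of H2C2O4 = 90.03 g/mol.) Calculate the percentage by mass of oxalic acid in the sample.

n(NaOH) per titration = 0.01418 × 0.1958 = 2.776 × 10^-3 mol
From the 1:2 ratio, n(H2C2O4) in each aliquot = 1/2 × 2.776 × 10^-3 = 1.388 × 10^-3 mol
n(H2C2O4) in the whole flask = 1.388 × 10^-3 × 100.0/10.00 = 0.01388 mol
mass of H2C2O4 = 0.01388 × 90.03 = 1.250 g
% H2C2O4 = 1.250 / 2.124 × 100 = 58.84 %

58.84 %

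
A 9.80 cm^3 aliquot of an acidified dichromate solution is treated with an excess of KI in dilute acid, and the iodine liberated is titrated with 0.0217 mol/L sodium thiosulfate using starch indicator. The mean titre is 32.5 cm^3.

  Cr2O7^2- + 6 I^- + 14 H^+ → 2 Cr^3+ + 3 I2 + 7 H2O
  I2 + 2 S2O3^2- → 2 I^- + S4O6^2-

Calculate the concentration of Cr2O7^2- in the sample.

n(S2O3^2-) = 0.0325 × 0.0217 = 7.05 × 10^-4 mol
n(I2) = n(S2O3^2-)/2 = 3.53 × 10^-4 mol
From the 1:3 ratio, n(Cr2O7^2-) in the aliquot = 1/3 × 3.53 × 10^-4 = 1.18 × 10^-4 mol
[Cr2O7^2-] = 1.18 × 10^-4 / 0.00980 = 0.0120 mol/L

0.0120 mol/L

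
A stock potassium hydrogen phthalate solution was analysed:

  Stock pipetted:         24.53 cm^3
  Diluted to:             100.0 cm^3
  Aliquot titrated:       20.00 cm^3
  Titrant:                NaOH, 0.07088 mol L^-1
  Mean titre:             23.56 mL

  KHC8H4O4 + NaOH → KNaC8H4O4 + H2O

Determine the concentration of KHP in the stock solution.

n(NaOH) = 0.02356 × 0.07088 = 1.670 × 10^-3 mol
n(KHC8H4O4) in the aliquot = 1.670 × 10^-3 mol (1:1 ratio)
[KHC8H4O4]_dilute = 1.670 × 10^-3 / 0.02000 = 0.08350 mol/L
Dilution factor = 100.0 / 24.53 = 4.077
[KHC8H4O4]_stock = 0.08350 × 4.077 = 0.3404 mol/L

0.3404 mol/L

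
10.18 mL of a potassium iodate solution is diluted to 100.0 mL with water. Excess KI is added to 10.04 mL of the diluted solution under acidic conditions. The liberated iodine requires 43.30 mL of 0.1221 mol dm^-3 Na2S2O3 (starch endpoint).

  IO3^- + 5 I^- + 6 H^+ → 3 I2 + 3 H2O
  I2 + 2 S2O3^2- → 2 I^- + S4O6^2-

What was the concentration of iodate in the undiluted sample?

n(S2O3^2-) = 0.04330 × 0.1221 = 5.287 × 10^-3 mol
n(I2) = n(S2O3^2-)/2 = 2.643 × 10^-3 mol
From the 1:3 ratio, n(IO3^-) in the aliquot = 1/3 × 2.643 × 10^-3 = 8.812 × 10^-4 mol
[IO3^-]_dilute = 8.812 × 10^-4 / 0.01004 = 0.08776 mol/L
[IO3^-]_original = 0.08776 × 100.0/10.18 = 0.8621 mol/L

0.8621 mol/L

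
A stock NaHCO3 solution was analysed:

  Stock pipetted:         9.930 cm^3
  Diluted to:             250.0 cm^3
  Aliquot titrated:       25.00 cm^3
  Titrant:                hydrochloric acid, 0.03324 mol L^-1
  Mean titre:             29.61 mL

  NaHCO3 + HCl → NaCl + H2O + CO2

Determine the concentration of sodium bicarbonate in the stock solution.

0.9912 mol/L

n(HCl) = 0.02961 × 0.03324 = 9.842 × 10^-4 mol
n(NaHCO3) in the aliquot = 9.842 × 10^-4 mol (1:1 ratio)
[NaHCO3]_dilute = 9.842 × 10^-4 / 0.02500 = 0.03937 mol/L
Dilution factor = 250.0 / 9.930 = 25.18
[NaHCO3]_stock = 0.03937 × 25.18 = 0.9912 mol/L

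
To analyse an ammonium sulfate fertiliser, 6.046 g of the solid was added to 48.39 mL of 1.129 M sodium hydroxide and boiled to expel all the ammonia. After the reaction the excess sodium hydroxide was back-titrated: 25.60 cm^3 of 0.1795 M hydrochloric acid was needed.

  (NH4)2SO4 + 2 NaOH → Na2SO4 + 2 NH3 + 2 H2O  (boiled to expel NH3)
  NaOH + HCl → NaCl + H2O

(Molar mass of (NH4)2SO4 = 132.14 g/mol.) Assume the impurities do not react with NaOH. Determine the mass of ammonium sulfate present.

n(NaOH) added = 0.04839 × 1.129 = 0.05463 mol
n(HCl) used in back-titration = 0.02560 × 0.1795 = 4.595 × 10^-3 mol
n(NaOH) left over = 4.595 × 10^-3 mol (1:1 ratio)
n(NaOH) consumed by analyte = 0.05463 − 4.595 × 10^-3 = 0.05004 mol
From the 1:2 ratio, n((NH4)2SO4) = 1/2 × 0.05004 = 0.02502 mol
mass of (NH4)2SO4 = 0.02502 × 132.14 = 3.306 g

3.306 g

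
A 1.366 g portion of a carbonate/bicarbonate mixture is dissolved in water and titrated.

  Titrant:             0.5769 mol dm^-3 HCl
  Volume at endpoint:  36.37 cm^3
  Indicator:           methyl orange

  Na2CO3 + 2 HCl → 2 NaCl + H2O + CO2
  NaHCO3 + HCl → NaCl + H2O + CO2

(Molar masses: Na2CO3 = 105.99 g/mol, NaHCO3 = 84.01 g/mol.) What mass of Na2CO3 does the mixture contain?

0.6778 g

n(HCl) = 0.03637 × 0.5769 = 0.02098 mol
Let x = n(Na2CO3), y = n(NaHCO3).
Titrant: 2x + 1y = 0.02098;  mass: 105.99x + 84.01y = 1.366
Solving, x = 6.395 × 10^-3 mol, y = 8.192 × 10^-3 mol
mass of Na2CO3 = 6.395 × 10^-3 × 105.99 = 0.6778 g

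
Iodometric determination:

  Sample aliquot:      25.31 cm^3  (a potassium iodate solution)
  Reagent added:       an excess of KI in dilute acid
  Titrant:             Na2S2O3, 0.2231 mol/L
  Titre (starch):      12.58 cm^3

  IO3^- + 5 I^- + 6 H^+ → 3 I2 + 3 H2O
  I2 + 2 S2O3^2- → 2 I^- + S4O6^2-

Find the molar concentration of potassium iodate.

n(S2O3^2-) = 0.01258 × 0.2231 = 2.807 × 10^-3 mol
n(I2) = n(S2O3^2-)/2 = 1.403 × 10^-3 mol
From the 1:3 ratio, n(IO3^-) in the aliquot = 1/3 × 1.403 × 10^-3 = 4.678 × 10^-4 mol
[IO3^-] = 4.678 × 10^-4 / 0.02531 = 0.01848 mol/L

0.01848 mol/L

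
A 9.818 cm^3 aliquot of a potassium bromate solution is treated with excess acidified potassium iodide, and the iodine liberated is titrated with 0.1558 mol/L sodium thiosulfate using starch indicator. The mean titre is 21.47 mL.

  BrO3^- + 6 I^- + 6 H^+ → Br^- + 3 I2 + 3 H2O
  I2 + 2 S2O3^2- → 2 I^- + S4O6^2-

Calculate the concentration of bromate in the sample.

0.05678 mol/L

n(S2O3^2-) = 0.02147 × 0.1558 = 3.345 × 10^-3 mol
n(I2) = n(S2O3^2-)/2 = 1.673 × 10^-3 mol
From the 1:3 ratio, n(BrO3^-) in the aliquot = 1/3 × 1.673 × 10^-3 = 5.575 × 10^-4 mol
[BrO3^-] = 5.575 × 10^-4 / 0.009818 = 0.05678 mol/L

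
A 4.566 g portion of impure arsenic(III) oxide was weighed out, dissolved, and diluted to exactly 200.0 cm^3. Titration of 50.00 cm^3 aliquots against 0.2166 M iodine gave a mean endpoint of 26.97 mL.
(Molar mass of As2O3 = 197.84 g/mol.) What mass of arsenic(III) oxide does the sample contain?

As2O3 + 2 I2 + 2 H2O → As2O5 + 4 HI
n(I2) per titration = 0.02697 × 0.2166 = 5.842 × 10^-3 mol
From the 1:2 ratio, n(As2O3) in each aliquot = 1/2 × 5.842 × 10^-3 = 2.921 × 10^-3 mol
n(As2O3) in the whole flask = 2.921 × 10^-3 × 200.0/50.00 = 0.01168 mol
mass of As2O3 = 0.01168 × 197.84 = 2.311 g

2.311 g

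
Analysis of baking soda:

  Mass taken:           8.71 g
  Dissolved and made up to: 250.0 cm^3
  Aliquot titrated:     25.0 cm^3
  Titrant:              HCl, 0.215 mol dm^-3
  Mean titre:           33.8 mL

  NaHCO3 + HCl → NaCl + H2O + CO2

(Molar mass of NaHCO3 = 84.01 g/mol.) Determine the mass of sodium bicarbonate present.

n(HCl) per titration = 0.0338 × 0.215 = 7.27 × 10^-3 mol
n(NaHCO3) in each aliquot = 7.27 × 10^-3 mol (1:1 ratio)
n(NaHCO3) in the whole flask = 7.27 × 10^-3 × 250.0/25.0 = 0.0727 mol
mass of NaHCO3 = 0.0727 × 84.01 = 6.11 g

6.11 g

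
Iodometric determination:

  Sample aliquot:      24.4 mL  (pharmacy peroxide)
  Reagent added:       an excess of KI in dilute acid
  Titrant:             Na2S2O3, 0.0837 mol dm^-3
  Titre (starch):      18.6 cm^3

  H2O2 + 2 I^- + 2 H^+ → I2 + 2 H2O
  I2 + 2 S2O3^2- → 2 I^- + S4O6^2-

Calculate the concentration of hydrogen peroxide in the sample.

0.0319 mol/L

n(S2O3^2-) = 0.0186 × 0.0837 = 1.56 × 10^-3 mol
n(I2) = n(S2O3^2-)/2 = 7.78 × 10^-4 mol
n(H2O2) in the aliquot = 7.78 × 10^-4 mol (1:1 ratio)
[H2O2] = 7.78 × 10^-4 / 0.0244 = 0.0319 mol/L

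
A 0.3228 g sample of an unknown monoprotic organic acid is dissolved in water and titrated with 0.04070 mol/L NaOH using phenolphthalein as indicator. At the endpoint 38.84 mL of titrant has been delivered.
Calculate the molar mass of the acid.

n(NaOH) = 0.03884 L × 0.04070 mol/L = 1.581 × 10^-3 mol
n(HA) = 1.581 × 10^-3 mol (1:1 ratio)
M = m / n = 0.3228 g / 1.581 × 10^-3 mol = 204.2 g/mol

204.2 g/mol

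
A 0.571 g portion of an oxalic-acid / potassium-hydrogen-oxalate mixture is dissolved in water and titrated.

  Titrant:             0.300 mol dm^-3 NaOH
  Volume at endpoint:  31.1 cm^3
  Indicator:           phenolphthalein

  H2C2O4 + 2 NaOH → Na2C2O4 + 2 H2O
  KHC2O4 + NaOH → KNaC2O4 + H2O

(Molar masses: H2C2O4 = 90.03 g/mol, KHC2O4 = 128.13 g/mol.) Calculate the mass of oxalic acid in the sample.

0.338 g

n(NaOH) = 0.0311 × 0.300 = 9.33 × 10^-3 mol
Let x = n(H2C2O4), y = n(KHC2O4).
Titrant: 2x + 1y = 9.33 × 10^-3;  mass: 90.03x + 128.13y = 0.571
Solving, x = 3.76 × 10^-3 mol, y = 1.82 × 10^-3 mol
mass of H2C2O4 = 3.76 × 10^-3 × 90.03 = 0.338 g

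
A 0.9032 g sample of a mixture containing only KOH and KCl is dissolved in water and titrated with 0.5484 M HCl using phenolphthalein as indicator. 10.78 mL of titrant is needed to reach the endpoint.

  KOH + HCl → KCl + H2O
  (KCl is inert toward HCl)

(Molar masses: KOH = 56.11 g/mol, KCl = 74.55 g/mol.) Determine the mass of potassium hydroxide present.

0.3317 g

n(HCl) = 0.01078 × 0.5484 = 5.912 × 10^-3 mol
Let x = n(KOH), y = n(KCl).
Titrant: 1x = 5.912 × 10^-3;  mass: 56.11x + 74.55y = 0.9032
Solving, x = 5.912 × 10^-3 mol, y = 7.666 × 10^-3 mol
mass of KOH = 5.912 × 10^-3 × 56.11 = 0.3317 g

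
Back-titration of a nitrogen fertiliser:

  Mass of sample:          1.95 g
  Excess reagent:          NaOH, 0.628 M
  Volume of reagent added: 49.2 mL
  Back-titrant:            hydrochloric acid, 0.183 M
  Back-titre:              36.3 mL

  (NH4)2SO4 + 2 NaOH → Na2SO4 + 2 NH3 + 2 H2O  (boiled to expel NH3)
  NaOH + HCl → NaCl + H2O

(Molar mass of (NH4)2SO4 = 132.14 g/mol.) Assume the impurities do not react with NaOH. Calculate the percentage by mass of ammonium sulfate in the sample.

82.2 %

n(NaOH) added = 0.0492 × 0.628 = 0.0309 mol
n(HCl) used in back-titration = 0.0363 × 0.183 = 6.64 × 10^-3 mol
n(NaOH) left over = 6.64 × 10^-3 mol (1:1 ratio)
n(NaOH) consumed by analyte = 0.0309 − 6.64 × 10^-3 = 0.0243 mol
From the 1:2 ratio, n((NH4)2SO4) = 1/2 × 0.0243 = 0.0121 mol
mass of (NH4)2SO4 = 0.0121 × 132.14 = 1.60 g
% (NH4)2SO4 = 1.60 / 1.95 × 100 = 82.2 %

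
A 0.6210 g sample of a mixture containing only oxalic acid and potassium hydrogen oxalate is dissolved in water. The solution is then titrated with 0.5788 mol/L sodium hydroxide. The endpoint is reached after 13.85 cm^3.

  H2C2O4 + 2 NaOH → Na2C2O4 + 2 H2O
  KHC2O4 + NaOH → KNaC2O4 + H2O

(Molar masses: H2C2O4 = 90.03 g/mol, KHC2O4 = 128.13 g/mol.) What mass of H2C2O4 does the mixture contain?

n(NaOH) = 0.01385 × 0.5788 = 8.016 × 10^-3 mol
Let x = n(H2C2O4), y = n(KHC2O4).
Titrant: 2x + 1y = 8.016 × 10^-3;  mass: 90.03x + 128.13y = 0.6210
Solving, x = 2.443 × 10^-3 mol, y = 3.130 × 10^-3 mol
mass of H2C2O4 = 2.443 × 10^-3 × 90.03 = 0.2200 g

0.2200 g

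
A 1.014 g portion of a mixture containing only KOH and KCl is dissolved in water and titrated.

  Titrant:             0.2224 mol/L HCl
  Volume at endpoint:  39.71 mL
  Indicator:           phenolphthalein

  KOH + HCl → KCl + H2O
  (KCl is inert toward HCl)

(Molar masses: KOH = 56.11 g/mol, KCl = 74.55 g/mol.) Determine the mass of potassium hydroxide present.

n(HCl) = 0.03971 × 0.2224 = 8.832 × 10^-3 mol
Let x = n(KOH), y = n(KCl).
Titrant: 1x = 8.832 × 10^-3;  mass: 56.11x + 74.55y = 1.014
Solving, x = 8.832 × 10^-3 mol, y = 6.955 × 10^-3 mol
mass of KOH = 8.832 × 10^-3 × 56.11 = 0.4955 g

0.4955 g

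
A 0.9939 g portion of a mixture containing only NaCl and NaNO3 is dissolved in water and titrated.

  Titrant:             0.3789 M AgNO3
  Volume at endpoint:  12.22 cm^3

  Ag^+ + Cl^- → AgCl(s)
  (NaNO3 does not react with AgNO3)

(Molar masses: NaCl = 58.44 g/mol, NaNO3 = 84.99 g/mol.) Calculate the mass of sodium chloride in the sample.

0.2706 g

n(AgNO3) = 0.01222 × 0.3789 = 4.630 × 10^-3 mol
Let x = n(NaCl), y = n(NaNO3).
Titrant: 1x = 4.630 × 10^-3;  mass: 58.44x + 84.99y = 0.9939
Solving, x = 4.630 × 10^-3 mol, y = 8.511 × 10^-3 mol
mass of NaCl = 4.630 × 10^-3 × 58.44 = 0.2706 g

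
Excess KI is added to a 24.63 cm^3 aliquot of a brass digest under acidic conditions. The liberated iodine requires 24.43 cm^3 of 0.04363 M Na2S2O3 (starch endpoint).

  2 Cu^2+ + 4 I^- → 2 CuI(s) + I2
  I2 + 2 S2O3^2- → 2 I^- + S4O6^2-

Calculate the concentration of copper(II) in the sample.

0.04328 M

n(S2O3^2-) = 0.02443 × 0.04363 = 1.066 × 10^-3 mol
n(I2) = n(S2O3^2-)/2 = 5.329 × 10^-4 mol
From the 2:1 ratio, n(Cu2+) in the aliquot = 2/1 × 5.329 × 10^-4 = 1.066 × 10^-3 mol
[Cu2+] = 1.066 × 10^-3 / 0.02463 = 0.04328 mol/L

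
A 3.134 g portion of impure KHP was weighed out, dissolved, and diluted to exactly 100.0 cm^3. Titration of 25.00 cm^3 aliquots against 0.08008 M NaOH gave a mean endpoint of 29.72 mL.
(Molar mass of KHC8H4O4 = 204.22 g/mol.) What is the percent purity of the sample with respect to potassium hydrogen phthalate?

62.03 %

KHC8H4O4 + NaOH → KNaC8H4O4 + H2O
n(NaOH) per titration = 0.02972 × 0.08008 = 2.380 × 10^-3 mol
n(KHC8H4O4) in each aliquot = 2.380 × 10^-3 mol (1:1 ratio)
n(KHC8H4O4) in the whole flask = 2.380 × 10^-3 × 100.0/25.00 = 9.520 × 10^-3 mol
mass of KHC8H4O4 = 9.520 × 10^-3 × 204.22 = 1.944 g
% KHC8H4O4 = 1.944 / 3.134 × 100 = 62.03 %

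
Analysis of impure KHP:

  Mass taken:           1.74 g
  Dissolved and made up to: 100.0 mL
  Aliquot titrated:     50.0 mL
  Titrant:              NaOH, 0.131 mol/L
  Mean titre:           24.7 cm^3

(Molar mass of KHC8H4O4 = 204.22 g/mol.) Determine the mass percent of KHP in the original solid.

76.0 %

KHC8H4O4 + NaOH → KNaC8H4O4 + H2O
n(NaOH) per titration = 0.0247 × 0.131 = 3.24 × 10^-3 mol
n(KHC8H4O4) in each aliquot = 3.24 × 10^-3 mol (1:1 ratio)
n(KHC8H4O4) in the whole flask = 3.24 × 10^-3 × 100.0/50.0 = 6.47 × 10^-3 mol
mass of KHC8H4O4 = 6.47 × 10^-3 × 204.22 = 1.32 g
% KHC8H4O4 = 1.32 / 1.74 × 100 = 76.0 %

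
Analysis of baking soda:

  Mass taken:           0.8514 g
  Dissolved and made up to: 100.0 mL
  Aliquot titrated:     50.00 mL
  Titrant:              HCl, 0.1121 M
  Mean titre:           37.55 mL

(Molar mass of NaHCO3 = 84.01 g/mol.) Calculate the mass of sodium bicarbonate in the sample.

0.7073 g

NaHCO3 + HCl → NaCl + H2O + CO2
n(HCl) per titration = 0.03755 × 0.1121 = 4.209 × 10^-3 mol
n(NaHCO3) in each aliquot = 4.209 × 10^-3 mol (1:1 ratio)
n(NaHCO3) in the whole flask = 4.209 × 10^-3 × 100.0/50.00 = 8.419 × 10^-3 mol
mass of NaHCO3 = 8.419 × 10^-3 × 84.01 = 0.7073 g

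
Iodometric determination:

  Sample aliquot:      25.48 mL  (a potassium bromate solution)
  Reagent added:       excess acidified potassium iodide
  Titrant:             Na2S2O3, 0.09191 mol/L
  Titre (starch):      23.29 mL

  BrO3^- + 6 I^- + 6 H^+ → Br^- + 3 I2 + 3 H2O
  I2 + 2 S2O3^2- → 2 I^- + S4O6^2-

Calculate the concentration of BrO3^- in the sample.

n(S2O3^2-) = 0.02329 × 0.09191 = 2.141 × 10^-3 mol
n(I2) = n(S2O3^2-)/2 = 1.070 × 10^-3 mol
From the 1:3 ratio, n(BrO3^-) in the aliquot = 1/3 × 1.070 × 10^-3 = 3.568 × 10^-4 mol
[BrO3^-] = 3.568 × 10^-4 / 0.02548 = 0.01400 mol/L

0.01400 mol/L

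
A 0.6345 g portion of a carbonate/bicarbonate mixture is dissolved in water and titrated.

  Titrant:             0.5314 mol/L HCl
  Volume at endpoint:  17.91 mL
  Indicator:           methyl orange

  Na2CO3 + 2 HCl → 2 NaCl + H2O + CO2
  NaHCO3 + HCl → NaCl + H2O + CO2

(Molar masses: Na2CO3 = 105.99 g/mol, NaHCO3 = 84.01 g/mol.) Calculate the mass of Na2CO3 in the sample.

0.2820 g

n(HCl) = 0.01791 × 0.5314 = 9.517 × 10^-3 mol
Let x = n(Na2CO3), y = n(NaHCO3).
Titrant: 2x + 1y = 9.517 × 10^-3;  mass: 105.99x + 84.01y = 0.6345
Solving, x = 2.661 × 10^-3 mol, y = 4.196 × 10^-3 mol
mass of Na2CO3 = 2.661 × 10^-3 × 105.99 = 0.2820 g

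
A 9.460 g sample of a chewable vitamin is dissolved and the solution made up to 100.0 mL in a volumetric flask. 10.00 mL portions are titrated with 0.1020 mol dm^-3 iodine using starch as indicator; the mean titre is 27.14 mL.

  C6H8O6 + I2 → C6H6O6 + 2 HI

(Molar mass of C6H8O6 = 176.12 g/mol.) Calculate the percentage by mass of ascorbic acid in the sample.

51.54 %

n(I2) per titration = 0.02714 × 0.1020 = 2.768 × 10^-3 mol
n(C6H8O6) in each aliquot = 2.768 × 10^-3 mol (1:1 ratio)
n(C6H8O6) in the whole flask = 2.768 × 10^-3 × 100.0/10.00 = 0.02768 mol
mass of C6H8O6 = 0.02768 × 176.12 = 4.875 g
% C6H8O6 = 4.875 / 9.460 × 100 = 51.54 %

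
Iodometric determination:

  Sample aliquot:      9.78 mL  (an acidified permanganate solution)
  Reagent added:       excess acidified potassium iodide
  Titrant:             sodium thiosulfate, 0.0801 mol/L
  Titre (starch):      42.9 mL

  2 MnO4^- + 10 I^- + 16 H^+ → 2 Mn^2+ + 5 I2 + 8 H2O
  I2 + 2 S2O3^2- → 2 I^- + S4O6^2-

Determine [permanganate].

n(S2O3^2-) = 0.0429 × 0.0801 = 3.44 × 10^-3 mol
n(I2) = n(S2O3^2-)/2 = 1.72 × 10^-3 mol
From the 2:5 ratio, n(MnO4^-) in the aliquot = 2/5 × 1.72 × 10^-3 = 6.87 × 10^-4 mol
[MnO4^-] = 6.87 × 10^-4 / 0.00978 = 0.0703 mol/L

0.0703 mol/L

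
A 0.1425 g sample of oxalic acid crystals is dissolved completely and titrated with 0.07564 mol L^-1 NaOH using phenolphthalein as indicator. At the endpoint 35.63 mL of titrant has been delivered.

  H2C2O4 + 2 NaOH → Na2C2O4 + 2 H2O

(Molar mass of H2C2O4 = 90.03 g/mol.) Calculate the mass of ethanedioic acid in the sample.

0.1213 g

n(NaOH) = 0.03563 L × 0.07564 mol/L = 2.695 × 10^-3 mol
From the 1:2 ratio, n(H2C2O4) = 1/2 × 2.695 × 10^-3 = 1.348 × 10^-3 mol
mass of H2C2O4 = 1.348 × 10^-3 × 90.03 g/mol = 0.1213 g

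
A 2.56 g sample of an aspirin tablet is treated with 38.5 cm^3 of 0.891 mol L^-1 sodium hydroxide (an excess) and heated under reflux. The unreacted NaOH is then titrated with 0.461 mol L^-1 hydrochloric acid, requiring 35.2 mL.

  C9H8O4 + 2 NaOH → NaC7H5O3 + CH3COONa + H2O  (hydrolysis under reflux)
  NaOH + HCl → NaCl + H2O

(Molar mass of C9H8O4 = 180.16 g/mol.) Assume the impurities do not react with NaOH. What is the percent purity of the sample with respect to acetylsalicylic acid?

n(NaOH) added = 0.0385 × 0.891 = 0.0343 mol
n(HCl) used in back-titration = 0.0352 × 0.461 = 0.0162 mol
n(NaOH) left over = 0.0162 mol (1:1 ratio)
n(NaOH) consumed by analyte = 0.0343 − 0.0162 = 0.0181 mol
From the 1:2 ratio, n(C9H8O4) = 1/2 × 0.0181 = 9.04 × 10^-3 mol
mass of C9H8O4 = 9.04 × 10^-3 × 180.16 = 1.63 g
% C9H8O4 = 1.63 / 2.56 × 100 = 63.6 %

63.6 %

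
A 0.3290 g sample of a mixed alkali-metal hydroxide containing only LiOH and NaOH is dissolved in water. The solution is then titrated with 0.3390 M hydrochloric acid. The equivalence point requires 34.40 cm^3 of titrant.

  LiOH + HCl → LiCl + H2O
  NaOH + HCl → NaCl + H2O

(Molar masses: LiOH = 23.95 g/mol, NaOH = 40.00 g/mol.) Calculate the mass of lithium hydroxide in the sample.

n(HCl) = 0.03440 × 0.3390 = 0.01166 mol
Let x = n(LiOH), y = n(NaOH).
Titrant: 1x + 1y = 0.01166;  mass: 23.95x + 40.00y = 0.3290
Solving, x = 8.565 × 10^-3 mol, y = 3.097 × 10^-3 mol
mass of LiOH = 8.565 × 10^-3 × 23.95 = 0.2051 g

0.2051 g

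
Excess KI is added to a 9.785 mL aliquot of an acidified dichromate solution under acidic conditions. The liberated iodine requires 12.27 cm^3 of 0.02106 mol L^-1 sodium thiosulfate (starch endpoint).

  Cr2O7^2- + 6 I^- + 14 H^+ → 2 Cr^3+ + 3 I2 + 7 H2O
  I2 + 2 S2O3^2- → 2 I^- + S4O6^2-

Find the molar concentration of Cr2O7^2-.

0.004401 mol/L

n(S2O3^2-) = 0.01227 × 0.02106 = 2.584 × 10^-4 mol
n(I2) = n(S2O3^2-)/2 = 1.292 × 10^-4 mol
From the 1:3 ratio, n(Cr2O7^2-) in the aliquot = 1/3 × 1.292 × 10^-4 = 4.307 × 10^-5 mol
[Cr2O7^2-] = 4.307 × 10^-5 / 0.009785 = 0.004401 mol/L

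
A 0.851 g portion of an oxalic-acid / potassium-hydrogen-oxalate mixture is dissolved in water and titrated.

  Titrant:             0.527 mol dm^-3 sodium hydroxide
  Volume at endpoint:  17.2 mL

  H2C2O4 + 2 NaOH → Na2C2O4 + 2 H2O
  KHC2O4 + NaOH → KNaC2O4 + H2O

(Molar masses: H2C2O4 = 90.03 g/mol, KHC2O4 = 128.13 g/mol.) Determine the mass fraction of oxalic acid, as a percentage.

n(NaOH) = 0.0172 × 0.527 = 9.06 × 10^-3 mol
Let x = n(H2C2O4), y = n(KHC2O4).
Titrant: 2x + 1y = 9.06 × 10^-3;  mass: 90.03x + 128.13y = 0.851
Solving, x = 1.87 × 10^-3 mol, y = 5.33 × 10^-3 mol
mass of H2C2O4 = 1.87 × 10^-3 × 90.03 = 0.168 g
% H2C2O4 = 0.168 / 0.851 × 100 = 19.8 %

19.8 %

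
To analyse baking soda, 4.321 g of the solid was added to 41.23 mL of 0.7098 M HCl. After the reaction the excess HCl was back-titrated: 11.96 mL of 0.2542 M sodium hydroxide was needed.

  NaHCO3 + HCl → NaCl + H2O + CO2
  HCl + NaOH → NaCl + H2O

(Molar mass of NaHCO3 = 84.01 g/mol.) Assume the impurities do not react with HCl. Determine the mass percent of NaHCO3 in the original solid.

n(HCl) added = 0.04123 × 0.7098 = 0.02927 mol
n(NaOH) used in back-titration = 0.01196 × 0.2542 = 3.040 × 10^-3 mol
n(HCl) left over = 3.040 × 10^-3 mol (1:1 ratio)
n(HCl) consumed by analyte = 0.02927 − 3.040 × 10^-3 = 0.02622 mol
n(NaHCO3) = 0.02622 mol (1:1 ratio)
mass of NaHCO3 = 0.02622 × 84.01 = 2.203 g
% NaHCO3 = 2.203 / 4.321 × 100 = 50.99 %

50.99 %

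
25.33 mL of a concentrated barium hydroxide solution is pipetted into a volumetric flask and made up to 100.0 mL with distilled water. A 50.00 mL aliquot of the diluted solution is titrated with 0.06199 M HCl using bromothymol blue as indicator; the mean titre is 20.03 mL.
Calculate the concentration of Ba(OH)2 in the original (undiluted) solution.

0.04902 M

Ba(OH)2 + 2 HCl → BaCl2 + 2 H2O
n(HCl) = 0.02003 × 0.06199 = 1.242 × 10^-3 mol
From the 1:2 ratio, n(Ba(OH)2) in the aliquot = 1/2 × 1.242 × 10^-3 = 6.208 × 10^-4 mol
[Ba(OH)2]_dilute = 6.208 × 10^-4 / 0.05000 = 0.01242 mol/L
Dilution factor = 100.0 / 25.33 = 3.948
[Ba(OH)2]_stock = 0.01242 × 3.948 = 0.04902 mol/L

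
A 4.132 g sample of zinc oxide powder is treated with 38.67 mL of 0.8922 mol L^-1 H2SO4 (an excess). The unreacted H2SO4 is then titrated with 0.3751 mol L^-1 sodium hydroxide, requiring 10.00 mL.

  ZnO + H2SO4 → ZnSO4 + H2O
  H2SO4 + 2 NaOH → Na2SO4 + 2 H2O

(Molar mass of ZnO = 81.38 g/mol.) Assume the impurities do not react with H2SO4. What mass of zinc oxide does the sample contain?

2.655 g

n(H2SO4) added = 0.03867 × 0.8922 = 0.03450 mol
n(NaOH) used in back-titration = 0.01000 × 0.3751 = 3.751 × 10^-3 mol
From the 1:2 ratio, n(H2SO4) left over = 1/2 × 3.751 × 10^-3 = 1.875 × 10^-3 mol
n(H2SO4) consumed by analyte = 0.03450 − 1.875 × 10^-3 = 0.03263 mol
n(ZnO) = 0.03263 mol (1:1 ratio)
mass of ZnO = 0.03263 × 81.38 = 2.655 g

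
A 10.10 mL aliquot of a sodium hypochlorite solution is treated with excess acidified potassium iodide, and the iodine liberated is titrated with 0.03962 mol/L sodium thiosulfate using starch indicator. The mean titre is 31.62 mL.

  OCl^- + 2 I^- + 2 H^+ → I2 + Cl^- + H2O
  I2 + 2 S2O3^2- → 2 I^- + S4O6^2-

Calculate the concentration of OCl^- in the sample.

0.06202 mol/L

n(S2O3^2-) = 0.03162 × 0.03962 = 1.253 × 10^-3 mol
n(I2) = n(S2O3^2-)/2 = 6.264 × 10^-4 mol
n(OCl^-) in the aliquot = 6.264 × 10^-4 mol (1:1 ratio)
[OCl^-] = 6.264 × 10^-4 / 0.01010 = 0.06202 mol/L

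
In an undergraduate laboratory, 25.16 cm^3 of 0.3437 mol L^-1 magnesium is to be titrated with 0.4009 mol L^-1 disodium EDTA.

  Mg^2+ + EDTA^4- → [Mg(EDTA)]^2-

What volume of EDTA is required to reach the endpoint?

21.57 mL

n(Mg2+) = 0.02516 L × 0.3437 mol/L = 8.647 × 10^-3 mol
n(EDTA) = 8.647 × 10^-3 mol (1:1 stoichiometry)
V(EDTA) = 8.647 × 10^-3 mol / 0.4009 mol/L = 0.02157 L = 21.57 mL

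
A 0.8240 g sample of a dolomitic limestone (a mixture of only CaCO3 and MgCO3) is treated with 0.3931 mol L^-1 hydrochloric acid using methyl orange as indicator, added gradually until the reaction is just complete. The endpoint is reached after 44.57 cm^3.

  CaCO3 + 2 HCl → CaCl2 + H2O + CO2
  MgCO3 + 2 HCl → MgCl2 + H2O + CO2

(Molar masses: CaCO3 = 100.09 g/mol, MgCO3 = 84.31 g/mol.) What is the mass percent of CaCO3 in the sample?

65.76 %

n(HCl) = 0.04457 × 0.3931 = 0.01752 mol
Let x = n(CaCO3), y = n(MgCO3).
Titrant: 2x + 2y = 0.01752;  mass: 100.09x + 84.31y = 0.8240
Solving, x = 5.413 × 10^-3 mol, y = 3.347 × 10^-3 mol
mass of CaCO3 = 5.413 × 10^-3 × 100.09 = 0.5418 g
% CaCO3 = 0.5418 / 0.8240 × 100 = 65.76 %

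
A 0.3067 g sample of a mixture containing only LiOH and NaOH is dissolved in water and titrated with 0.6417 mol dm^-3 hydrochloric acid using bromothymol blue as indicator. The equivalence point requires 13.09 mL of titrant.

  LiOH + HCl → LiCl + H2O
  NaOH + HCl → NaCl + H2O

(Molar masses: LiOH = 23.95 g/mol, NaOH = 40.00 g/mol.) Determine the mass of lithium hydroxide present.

0.04371 g

n(HCl) = 0.01309 × 0.6417 = 8.400 × 10^-3 mol
Let x = n(LiOH), y = n(NaOH).
Titrant: 1x + 1y = 8.400 × 10^-3;  mass: 23.95x + 40.00y = 0.3067
Solving, x = 1.825 × 10^-3 mol, y = 6.575 × 10^-3 mol
mass of LiOH = 1.825 × 10^-3 × 23.95 = 0.04371 g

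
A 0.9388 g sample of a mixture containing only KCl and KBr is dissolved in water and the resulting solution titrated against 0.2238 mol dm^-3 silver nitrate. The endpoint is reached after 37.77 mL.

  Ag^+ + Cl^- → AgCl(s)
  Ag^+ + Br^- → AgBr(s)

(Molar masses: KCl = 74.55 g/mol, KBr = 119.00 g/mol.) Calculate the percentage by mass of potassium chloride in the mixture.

11.99 %

n(AgNO3) = 0.03777 × 0.2238 = 8.453 × 10^-3 mol
Let x = n(KCl), y = n(KBr).
Titrant: 1x + 1y = 8.453 × 10^-3;  mass: 74.55x + 119.00y = 0.9388
Solving, x = 1.510 × 10^-3 mol, y = 6.943 × 10^-3 mol
mass of KCl = 1.510 × 10^-3 × 74.55 = 0.1125 g
% KCl = 0.1125 / 0.9388 × 100 = 11.99 %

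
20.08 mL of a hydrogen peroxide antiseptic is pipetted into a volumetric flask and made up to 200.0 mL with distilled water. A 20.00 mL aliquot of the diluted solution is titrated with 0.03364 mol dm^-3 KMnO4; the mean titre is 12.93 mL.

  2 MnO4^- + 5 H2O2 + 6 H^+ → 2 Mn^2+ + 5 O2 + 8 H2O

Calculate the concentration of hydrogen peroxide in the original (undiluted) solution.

n(KMnO4) = 0.01293 × 0.03364 = 4.350 × 10^-4 mol
From the 5:2 ratio, n(H2O2) in the aliquot = 5/2 × 4.350 × 10^-4 = 1.087 × 10^-3 mol
[H2O2]_dilute = 1.087 × 10^-3 / 0.02000 = 0.05437 mol/L
Dilution factor = 200.0 / 20.08 = 9.960
[H2O2]_stock = 0.05437 × 9.960 = 0.5415 mol/L

0.5415 mol/L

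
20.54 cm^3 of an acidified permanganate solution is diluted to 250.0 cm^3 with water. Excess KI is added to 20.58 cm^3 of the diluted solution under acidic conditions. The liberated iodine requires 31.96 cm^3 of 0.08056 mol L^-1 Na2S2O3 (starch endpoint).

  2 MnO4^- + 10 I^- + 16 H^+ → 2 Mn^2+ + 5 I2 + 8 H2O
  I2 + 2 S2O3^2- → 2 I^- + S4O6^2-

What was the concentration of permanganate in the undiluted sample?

n(S2O3^2-) = 0.03196 × 0.08056 = 2.575 × 10^-3 mol
n(I2) = n(S2O3^2-)/2 = 1.287 × 10^-3 mol
From the 2:5 ratio, n(MnO4^-) in the aliquot = 2/5 × 1.287 × 10^-3 = 5.149 × 10^-4 mol
[MnO4^-]_dilute = 5.149 × 10^-4 / 0.02058 = 0.02502 mol/L
[MnO4^-]_original = 0.02502 × 250.0/20.54 = 0.3045 mol/L

0.3045 mol/L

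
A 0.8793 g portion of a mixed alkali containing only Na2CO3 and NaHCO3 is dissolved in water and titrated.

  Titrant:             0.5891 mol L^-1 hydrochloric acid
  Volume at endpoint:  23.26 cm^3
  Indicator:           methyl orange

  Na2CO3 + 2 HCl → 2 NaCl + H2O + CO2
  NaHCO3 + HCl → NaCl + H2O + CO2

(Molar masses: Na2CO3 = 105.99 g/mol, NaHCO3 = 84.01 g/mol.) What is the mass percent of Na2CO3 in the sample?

n(HCl) = 0.02326 × 0.5891 = 0.01370 mol
Let x = n(Na2CO3), y = n(NaHCO3).
Titrant: 2x + 1y = 0.01370;  mass: 105.99x + 84.01y = 0.8793
Solving, x = 4.382 × 10^-3 mol, y = 4.938 × 10^-3 mol
mass of Na2CO3 = 4.382 × 10^-3 × 105.99 = 0.4645 g
% Na2CO3 = 0.4645 / 0.8793 × 100 = 52.83 %

52.83 %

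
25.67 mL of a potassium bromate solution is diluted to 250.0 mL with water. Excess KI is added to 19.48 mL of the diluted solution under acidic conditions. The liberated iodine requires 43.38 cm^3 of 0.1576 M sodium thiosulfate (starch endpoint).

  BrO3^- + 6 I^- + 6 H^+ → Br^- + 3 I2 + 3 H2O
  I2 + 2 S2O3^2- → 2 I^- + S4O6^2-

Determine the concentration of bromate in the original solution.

0.5697 M

n(S2O3^2-) = 0.04338 × 0.1576 = 6.837 × 10^-3 mol
n(I2) = n(S2O3^2-)/2 = 3.418 × 10^-3 mol
From the 1:3 ratio, n(BrO3^-) in the aliquot = 1/3 × 3.418 × 10^-3 = 1.139 × 10^-3 mol
[BrO3^-]_dilute = 1.139 × 10^-3 / 0.01948 = 0.05849 mol/L
[BrO3^-]_original = 0.05849 × 250.0/25.67 = 0.5697 mol/L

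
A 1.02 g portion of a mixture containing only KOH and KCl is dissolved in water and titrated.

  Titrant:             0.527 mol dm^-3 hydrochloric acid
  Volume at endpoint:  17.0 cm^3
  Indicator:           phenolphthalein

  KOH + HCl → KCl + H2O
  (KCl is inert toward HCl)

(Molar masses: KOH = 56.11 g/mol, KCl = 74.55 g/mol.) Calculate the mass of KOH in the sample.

n(HCl) = 0.0170 × 0.527 = 8.96 × 10^-3 mol
Let x = n(KOH), y = n(KCl).
Titrant: 1x = 8.96 × 10^-3;  mass: 56.11x + 74.55y = 1.02
Solving, x = 8.96 × 10^-3 mol, y = 6.94 × 10^-3 mol
mass of KOH = 8.96 × 10^-3 × 56.11 = 0.503 g

0.503 g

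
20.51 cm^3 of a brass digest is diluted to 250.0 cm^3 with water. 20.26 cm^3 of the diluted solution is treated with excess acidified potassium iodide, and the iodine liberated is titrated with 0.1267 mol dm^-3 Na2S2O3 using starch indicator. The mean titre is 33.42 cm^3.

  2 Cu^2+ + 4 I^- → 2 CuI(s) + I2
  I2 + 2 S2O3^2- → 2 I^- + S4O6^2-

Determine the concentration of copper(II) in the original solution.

2.548 mol/L

n(S2O3^2-) = 0.03342 × 0.1267 = 4.234 × 10^-3 mol
n(I2) = n(S2O3^2-)/2 = 2.117 × 10^-3 mol
From the 2:1 ratio, n(Cu2+) in the aliquot = 2/1 × 2.117 × 10^-3 = 4.234 × 10^-3 mol
[Cu2+]_dilute = 4.234 × 10^-3 / 0.02026 = 0.2090 mol/L
[Cu2+]_original = 0.2090 × 250.0/20.51 = 2.548 mol/L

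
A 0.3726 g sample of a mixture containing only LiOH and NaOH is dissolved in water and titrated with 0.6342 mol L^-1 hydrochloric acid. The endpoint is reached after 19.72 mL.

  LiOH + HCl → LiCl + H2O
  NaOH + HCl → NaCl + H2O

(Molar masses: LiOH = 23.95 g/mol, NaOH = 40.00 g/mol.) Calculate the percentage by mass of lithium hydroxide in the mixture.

n(HCl) = 0.01972 × 0.6342 = 0.01251 mol
Let x = n(LiOH), y = n(NaOH).
Titrant: 1x + 1y = 0.01251;  mass: 23.95x + 40.00y = 0.3726
Solving, x = 7.954 × 10^-3 mol, y = 4.553 × 10^-3 mol
mass of LiOH = 7.954 × 10^-3 × 23.95 = 0.1905 g
% LiOH = 0.1905 / 0.3726 × 100 = 51.12 %

51.12 %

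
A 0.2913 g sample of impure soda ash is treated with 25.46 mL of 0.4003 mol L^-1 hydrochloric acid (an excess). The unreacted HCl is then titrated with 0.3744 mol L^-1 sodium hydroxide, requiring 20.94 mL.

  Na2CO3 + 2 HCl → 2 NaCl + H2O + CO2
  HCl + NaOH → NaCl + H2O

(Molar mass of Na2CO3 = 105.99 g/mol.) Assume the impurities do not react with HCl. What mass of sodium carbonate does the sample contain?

n(HCl) added = 0.02546 × 0.4003 = 0.01019 mol
n(NaOH) used in back-titration = 0.02094 × 0.3744 = 7.840 × 10^-3 mol
n(HCl) left over = 7.840 × 10^-3 mol (1:1 ratio)
n(HCl) consumed by analyte = 0.01019 − 7.840 × 10^-3 = 2.352 × 10^-3 mol
From the 1:2 ratio, n(Na2CO3) = 1/2 × 2.352 × 10^-3 = 1.176 × 10^-3 mol
mass of Na2CO3 = 1.176 × 10^-3 × 105.99 = 0.1246 g

0.1246 g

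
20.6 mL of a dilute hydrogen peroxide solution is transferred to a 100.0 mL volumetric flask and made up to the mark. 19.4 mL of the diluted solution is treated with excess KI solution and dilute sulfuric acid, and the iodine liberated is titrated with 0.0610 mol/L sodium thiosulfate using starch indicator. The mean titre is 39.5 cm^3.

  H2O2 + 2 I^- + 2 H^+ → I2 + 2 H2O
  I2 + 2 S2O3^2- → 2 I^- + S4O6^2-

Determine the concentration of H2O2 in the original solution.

n(S2O3^2-) = 0.0395 × 0.0610 = 2.41 × 10^-3 mol
n(I2) = n(S2O3^2-)/2 = 1.20 × 10^-3 mol
n(H2O2) in the aliquot = 1.20 × 10^-3 mol (1:1 ratio)
[H2O2]_dilute = 1.20 × 10^-3 / 0.0194 = 0.0621 mol/L
[H2O2]_original = 0.0621 × 100.0/20.6 = 0.301 mol/L

0.301 mol/L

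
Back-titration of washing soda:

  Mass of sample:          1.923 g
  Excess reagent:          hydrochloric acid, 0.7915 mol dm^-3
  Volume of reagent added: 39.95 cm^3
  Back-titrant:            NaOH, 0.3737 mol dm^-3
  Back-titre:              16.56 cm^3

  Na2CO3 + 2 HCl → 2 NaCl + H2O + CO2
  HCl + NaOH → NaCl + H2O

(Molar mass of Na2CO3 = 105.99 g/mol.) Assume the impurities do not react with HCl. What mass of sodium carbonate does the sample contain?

n(HCl) added = 0.03995 × 0.7915 = 0.03162 mol
n(NaOH) used in back-titration = 0.01656 × 0.3737 = 6.188 × 10^-3 mol
n(HCl) left over = 6.188 × 10^-3 mol (1:1 ratio)
n(HCl) consumed by analyte = 0.03162 − 6.188 × 10^-3 = 0.02543 mol
From the 1:2 ratio, n(Na2CO3) = 1/2 × 0.02543 = 0.01272 mol
mass of Na2CO3 = 0.01272 × 105.99 = 1.348 g

1.348 g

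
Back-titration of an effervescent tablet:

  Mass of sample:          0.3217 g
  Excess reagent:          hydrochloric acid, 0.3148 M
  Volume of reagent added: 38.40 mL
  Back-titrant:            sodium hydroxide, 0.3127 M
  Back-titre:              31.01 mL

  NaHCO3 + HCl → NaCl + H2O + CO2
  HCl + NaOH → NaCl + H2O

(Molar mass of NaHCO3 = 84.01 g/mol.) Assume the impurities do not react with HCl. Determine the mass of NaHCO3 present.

0.2009 g

n(HCl) added = 0.03840 × 0.3148 = 0.01209 mol
n(NaOH) used in back-titration = 0.03101 × 0.3127 = 9.697 × 10^-3 mol
n(HCl) left over = 9.697 × 10^-3 mol (1:1 ratio)
n(HCl) consumed by analyte = 0.01209 − 9.697 × 10^-3 = 2.391 × 10^-3 mol
n(NaHCO3) = 2.391 × 10^-3 mol (1:1 ratio)
mass of NaHCO3 = 2.391 × 10^-3 × 84.01 = 0.2009 g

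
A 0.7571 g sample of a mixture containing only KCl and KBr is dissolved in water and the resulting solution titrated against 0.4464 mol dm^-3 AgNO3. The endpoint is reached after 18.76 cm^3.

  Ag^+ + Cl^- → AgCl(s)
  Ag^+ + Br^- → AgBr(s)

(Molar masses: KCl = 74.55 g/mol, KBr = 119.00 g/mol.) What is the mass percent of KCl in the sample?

53.05 %

n(AgNO3) = 0.01876 × 0.4464 = 8.374 × 10^-3 mol
Let x = n(KCl), y = n(KBr).
Titrant: 1x + 1y = 8.374 × 10^-3;  mass: 74.55x + 119.00y = 0.7571
Solving, x = 5.387 × 10^-3 mol, y = 2.987 × 10^-3 mol
mass of KCl = 5.387 × 10^-3 × 74.55 = 0.4016 g
% KCl = 0.4016 / 0.7571 × 100 = 53.05 %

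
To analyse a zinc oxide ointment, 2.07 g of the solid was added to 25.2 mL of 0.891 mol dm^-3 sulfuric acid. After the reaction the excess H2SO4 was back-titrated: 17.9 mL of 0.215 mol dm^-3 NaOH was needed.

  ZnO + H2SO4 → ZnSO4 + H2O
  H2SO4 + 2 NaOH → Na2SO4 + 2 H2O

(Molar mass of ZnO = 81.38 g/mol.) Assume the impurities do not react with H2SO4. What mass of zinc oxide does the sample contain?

1.67 g

n(H2SO4) added = 0.0252 × 0.891 = 0.0225 mol
n(NaOH) used in back-titration = 0.0179 × 0.215 = 3.85 × 10^-3 mol
From the 1:2 ratio, n(H2SO4) left over = 1/2 × 3.85 × 10^-3 = 1.92 × 10^-3 mol
n(H2SO4) consumed by analyte = 0.0225 − 1.92 × 10^-3 = 0.0205 mol
n(ZnO) = 0.0205 mol (1:1 ratio)
mass of ZnO = 0.0205 × 81.38 = 1.67 g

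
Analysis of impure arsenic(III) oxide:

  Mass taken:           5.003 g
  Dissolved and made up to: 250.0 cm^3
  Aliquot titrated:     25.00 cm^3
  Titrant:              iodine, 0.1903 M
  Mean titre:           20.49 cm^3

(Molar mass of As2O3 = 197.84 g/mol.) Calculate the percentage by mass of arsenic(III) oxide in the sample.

77.10 %

As2O3 + 2 I2 + 2 H2O → As2O5 + 4 HI
n(I2) per titration = 0.02049 × 0.1903 = 3.899 × 10^-3 mol
From the 1:2 ratio, n(As2O3) in each aliquot = 1/2 × 3.899 × 10^-3 = 1.950 × 10^-3 mol
n(As2O3) in the whole flask = 1.950 × 10^-3 × 250.0/25.00 = 0.01950 mol
mass of As2O3 = 0.01950 × 197.84 = 3.857 g
% As2O3 = 3.857 / 5.003 × 100 = 77.10 %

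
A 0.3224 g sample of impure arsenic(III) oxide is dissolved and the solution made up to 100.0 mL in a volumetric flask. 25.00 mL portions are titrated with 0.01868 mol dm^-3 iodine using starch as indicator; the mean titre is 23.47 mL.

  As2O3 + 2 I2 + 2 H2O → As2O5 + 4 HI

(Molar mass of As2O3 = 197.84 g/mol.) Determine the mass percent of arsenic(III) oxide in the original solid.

53.81 %

n(I2) per titration = 0.02347 × 0.01868 = 4.384 × 10^-4 mol
From the 1:2 ratio, n(As2O3) in each aliquot = 1/2 × 4.384 × 10^-4 = 2.192 × 10^-4 mol
n(As2O3) in the whole flask = 2.192 × 10^-4 × 100.0/25.00 = 8.768 × 10^-4 mol
mass of As2O3 = 8.768 × 10^-4 × 197.84 = 0.1735 g
% As2O3 = 0.1735 / 0.3224 × 100 = 53.81 %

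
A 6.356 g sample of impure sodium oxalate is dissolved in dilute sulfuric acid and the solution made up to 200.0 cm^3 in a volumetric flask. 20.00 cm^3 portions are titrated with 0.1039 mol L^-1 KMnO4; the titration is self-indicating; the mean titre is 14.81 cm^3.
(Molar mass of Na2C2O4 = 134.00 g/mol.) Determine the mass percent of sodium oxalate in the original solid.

2 MnO4^- + 5 C2O4^2- + 16 H^+ → 2 Mn^2+ + 10 CO2 + 8 H2O
n(KMnO4) per titration = 0.01481 × 0.1039 = 1.539 × 10^-3 mol
From the 5:2 ratio, n(Na2C2O4) in each aliquot = 5/2 × 1.539 × 10^-3 = 3.847 × 10^-3 mol
n(Na2C2O4) in the whole flask = 3.847 × 10^-3 × 200.0/20.00 = 0.03847 mol
mass of Na2C2O4 = 0.03847 × 134.00 = 5.155 g
% Na2C2O4 = 5.155 / 6.356 × 100 = 81.10 %

81.10 %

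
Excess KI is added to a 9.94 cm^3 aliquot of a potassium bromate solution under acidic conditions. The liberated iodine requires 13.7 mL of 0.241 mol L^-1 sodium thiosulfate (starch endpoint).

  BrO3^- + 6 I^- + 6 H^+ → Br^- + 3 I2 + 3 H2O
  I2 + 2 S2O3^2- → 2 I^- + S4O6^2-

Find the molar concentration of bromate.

n(S2O3^2-) = 0.0137 × 0.241 = 3.30 × 10^-3 mol
n(I2) = n(S2O3^2-)/2 = 1.65 × 10^-3 mol
From the 1:3 ratio, n(BrO3^-) in the aliquot = 1/3 × 1.65 × 10^-3 = 5.50 × 10^-4 mol
[BrO3^-] = 5.50 × 10^-4 / 0.00994 = 0.0554 mol/L

0.0554 mol/L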